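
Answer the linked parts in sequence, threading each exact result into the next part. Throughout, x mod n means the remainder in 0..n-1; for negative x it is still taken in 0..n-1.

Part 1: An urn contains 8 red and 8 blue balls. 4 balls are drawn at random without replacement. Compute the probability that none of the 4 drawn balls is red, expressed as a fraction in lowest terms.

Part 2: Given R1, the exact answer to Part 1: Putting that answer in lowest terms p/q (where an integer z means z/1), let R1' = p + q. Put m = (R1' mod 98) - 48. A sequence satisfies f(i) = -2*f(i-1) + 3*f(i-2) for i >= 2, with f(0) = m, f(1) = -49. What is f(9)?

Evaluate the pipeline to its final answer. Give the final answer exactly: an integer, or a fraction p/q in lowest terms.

-137809

Part 1: total draws C(16,4) = 1820; favorable C(8,4) = 70; P = 1/26; answer 1/26
Part 2: R1 = 1/26; threaded value p + q = 27; m = -21; f(2) = -2*(-49) + 3*(-21) = 35; iterating: f(2)=35, f(3)=-217, f(4)=539, f(5)=-1729, f(6)=5075, f(7)=-15337, f(8)=45899, f(9)=-137809; answer -137809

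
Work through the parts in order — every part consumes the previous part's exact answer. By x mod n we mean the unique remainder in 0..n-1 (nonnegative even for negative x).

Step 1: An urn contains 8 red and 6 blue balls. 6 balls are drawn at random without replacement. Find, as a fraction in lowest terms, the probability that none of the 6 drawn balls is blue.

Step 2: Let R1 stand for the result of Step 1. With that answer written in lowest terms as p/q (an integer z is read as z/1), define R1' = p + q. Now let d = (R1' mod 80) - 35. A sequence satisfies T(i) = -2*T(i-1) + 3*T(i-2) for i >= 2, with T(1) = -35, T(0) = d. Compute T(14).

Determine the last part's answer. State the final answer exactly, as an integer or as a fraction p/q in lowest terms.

Step 1: total draws C(14,6) = 3003; favorable C(8,6) = 28; P = 4/429; answer 4/429
Step 2: R1 = 4/429; threaded value p + q = 433; d = -2; T(2) = -2*(-35) + 3*(-2) = 64; iterating: T(2)=64, T(3)=-233, T(4)=658, T(5)=-2015, T(6)=6004, T(7)=-18053, T(8)=54118, T(9)=-162395, T(10)=487144, T(11)=-1461473, T(12)=4384378, T(13)=-13153175, T(14)=39459484; answer 39459484

39459484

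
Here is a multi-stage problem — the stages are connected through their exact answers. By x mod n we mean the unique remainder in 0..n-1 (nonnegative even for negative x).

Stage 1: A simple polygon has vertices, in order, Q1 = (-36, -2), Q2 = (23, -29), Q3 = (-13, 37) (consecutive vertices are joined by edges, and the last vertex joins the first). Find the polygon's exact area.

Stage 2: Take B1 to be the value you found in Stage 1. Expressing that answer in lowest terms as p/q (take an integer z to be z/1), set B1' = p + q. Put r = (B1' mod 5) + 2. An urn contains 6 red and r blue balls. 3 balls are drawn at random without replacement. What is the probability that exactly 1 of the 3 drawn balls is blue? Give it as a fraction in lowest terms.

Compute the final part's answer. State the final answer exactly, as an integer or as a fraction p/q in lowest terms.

Stage 1: cross terms: (-36*-29 - 23*-2)=1090, (23*37 - -13*-29)=474, (-13*-2 - -36*37)=1358; twice the area = |2922| = 2922; area = 1461; answer 1461
Stage 2: B1 = 1461; threaded value p + q = 1462; r = 4; total draws C(10,3) = 120; favorable C(4,1)*C(6,2) = 60; P = 1/2; answer 1/2

1/2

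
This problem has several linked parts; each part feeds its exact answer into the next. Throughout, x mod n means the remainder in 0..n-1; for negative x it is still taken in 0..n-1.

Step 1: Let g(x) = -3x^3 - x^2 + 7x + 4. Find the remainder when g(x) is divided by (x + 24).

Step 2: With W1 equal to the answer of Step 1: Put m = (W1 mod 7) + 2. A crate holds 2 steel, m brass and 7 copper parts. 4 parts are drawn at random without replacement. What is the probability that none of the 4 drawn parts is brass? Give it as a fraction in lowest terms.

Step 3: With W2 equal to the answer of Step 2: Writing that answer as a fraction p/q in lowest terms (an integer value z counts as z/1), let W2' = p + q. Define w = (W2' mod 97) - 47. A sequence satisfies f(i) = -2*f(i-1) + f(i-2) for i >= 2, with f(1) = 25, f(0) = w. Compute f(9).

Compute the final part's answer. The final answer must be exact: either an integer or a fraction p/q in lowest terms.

10345

Step 1: remainder = value at the root: -3*(-24)^3 - 1*(-24)^2 + 7*(-24)^1 + 4 = (41472) + (-576) + (-168) + (4) = 40732; answer 40732
Step 2: W1 = 40732; m = 8; total draws C(17,4) = 2380; favorable C(9,4) = 126; P = 9/170; answer 9/170
Step 3: W2 = 9/170; threaded value p + q = 179; w = 35; f(2) = -2*(25) + 1*(35) = -15; iterating: f(2)=-15, f(3)=55, f(4)=-125, f(5)=305, f(6)=-735, f(7)=1775, f(8)=-4285, f(9)=10345; answer 10345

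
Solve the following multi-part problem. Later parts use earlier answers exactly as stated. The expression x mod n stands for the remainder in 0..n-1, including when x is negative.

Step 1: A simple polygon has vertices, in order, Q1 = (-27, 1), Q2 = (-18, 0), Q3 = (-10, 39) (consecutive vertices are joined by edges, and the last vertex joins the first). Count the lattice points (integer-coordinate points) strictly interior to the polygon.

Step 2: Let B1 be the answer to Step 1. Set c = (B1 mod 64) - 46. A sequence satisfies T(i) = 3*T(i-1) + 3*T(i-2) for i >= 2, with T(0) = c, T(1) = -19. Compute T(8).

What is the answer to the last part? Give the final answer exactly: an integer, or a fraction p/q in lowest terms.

Step 1: cross terms: (-27*0 - -18*1)=18, (-18*39 - -10*0)=-702, (-10*1 - -27*39)=1043; twice the area = |359| = 359; area = 359/2; boundary points = 1 + 1 + 1 = 3; strictly interior points = area - boundary/2 + 1 = 179; answer 179
Step 2: B1 = 179; c = 5; T(2) = 3*(-19) + 3*(5) = -42; iterating: T(2)=-42, T(3)=-183, T(4)=-675, T(5)=-2574, T(6)=-9747, T(7)=-36963, T(8)=-140130; answer -140130

-140130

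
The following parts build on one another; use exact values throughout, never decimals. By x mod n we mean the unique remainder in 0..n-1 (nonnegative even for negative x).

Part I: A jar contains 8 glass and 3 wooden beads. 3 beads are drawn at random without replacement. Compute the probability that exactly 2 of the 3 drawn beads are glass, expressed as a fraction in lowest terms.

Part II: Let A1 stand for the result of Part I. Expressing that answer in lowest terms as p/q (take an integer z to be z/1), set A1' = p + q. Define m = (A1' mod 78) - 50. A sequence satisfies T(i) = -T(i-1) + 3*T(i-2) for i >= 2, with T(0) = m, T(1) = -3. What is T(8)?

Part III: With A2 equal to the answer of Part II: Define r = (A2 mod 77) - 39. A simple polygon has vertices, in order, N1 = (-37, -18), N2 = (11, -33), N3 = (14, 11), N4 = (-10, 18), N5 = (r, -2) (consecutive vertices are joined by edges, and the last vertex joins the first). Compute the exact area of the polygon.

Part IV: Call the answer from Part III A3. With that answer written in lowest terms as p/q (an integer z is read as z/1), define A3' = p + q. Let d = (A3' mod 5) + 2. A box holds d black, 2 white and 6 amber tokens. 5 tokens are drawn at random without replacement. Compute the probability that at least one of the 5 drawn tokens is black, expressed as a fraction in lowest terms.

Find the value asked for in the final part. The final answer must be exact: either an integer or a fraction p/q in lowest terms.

1231/1287

Part I: total draws C(11,3) = 165; favorable C(8,2)*C(3,1) = 84; P = 28/55; answer 28/55
Part II: A1 = 28/55; threaded value p + q = 83; m = -45; T(2) = -1*(-3) + 3*(-45) = -132; iterating: T(2)=-132, T(3)=123, T(4)=-519, T(5)=888, T(6)=-2445, T(7)=5109, T(8)=-12444; answer -12444
Part III: A2 = -12444; r = -9; cross terms: (-37*-33 - 11*-18)=1419, (11*11 - 14*-33)=583, (14*18 - -10*11)=362, (-10*-2 - -9*18)=182, (-9*-18 - -37*-2)=88; twice the area = |2634| = 2634; area = 1317; answer 1317
Part IV: A3 = 1317; threaded value p + q = 1318; d = 5; total draws C(13,5) = 1287; complement C(8,5) = 56; favorable 1287 - 56 = 1231; P = 1231/1287; answer 1231/1287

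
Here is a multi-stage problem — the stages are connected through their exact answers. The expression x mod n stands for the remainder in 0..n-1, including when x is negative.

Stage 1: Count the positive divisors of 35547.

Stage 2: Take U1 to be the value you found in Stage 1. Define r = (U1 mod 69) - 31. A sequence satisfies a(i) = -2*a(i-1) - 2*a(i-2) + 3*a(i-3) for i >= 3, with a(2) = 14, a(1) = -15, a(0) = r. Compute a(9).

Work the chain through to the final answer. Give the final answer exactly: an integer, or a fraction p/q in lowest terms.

-1743

Stage 1: 35547 = 3 * 17^2 * 41; number of divisors = (1+1) * (2+1) * (1+1) = 12; answer 12
Stage 2: U1 = 12; r = -19; a(3) = -2*(14) - 2*(-15) + 3*(-19) = -55; iterating: a(3)=-55, a(4)=37, a(5)=78, a(6)=-395, a(7)=745, a(8)=-466, a(9)=-1743; answer -1743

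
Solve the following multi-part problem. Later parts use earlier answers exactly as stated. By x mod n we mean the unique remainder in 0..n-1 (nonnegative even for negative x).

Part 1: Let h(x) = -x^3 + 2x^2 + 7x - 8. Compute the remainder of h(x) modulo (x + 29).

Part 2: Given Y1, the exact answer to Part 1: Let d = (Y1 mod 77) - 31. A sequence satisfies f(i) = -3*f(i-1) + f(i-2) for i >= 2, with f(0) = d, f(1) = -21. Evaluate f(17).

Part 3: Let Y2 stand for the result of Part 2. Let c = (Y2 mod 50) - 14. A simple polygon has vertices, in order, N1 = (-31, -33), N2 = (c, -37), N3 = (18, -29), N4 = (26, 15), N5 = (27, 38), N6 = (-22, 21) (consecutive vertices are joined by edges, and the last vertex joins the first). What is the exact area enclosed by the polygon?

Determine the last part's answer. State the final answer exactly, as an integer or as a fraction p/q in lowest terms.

Part 1: remainder = value at the root: -1*(-29)^3 + 2*(-29)^2 + 7*(-29)^1 - 8 = (24389) + (1682) + (-203) + (-8) = 25860; answer 25860
Part 2: Y1 = 25860; d = 34; f(2) = -3*(-21) + 1*(34) = 97; iterating: f(2)=97, f(3)=-312, f(4)=1033, f(5)=-3411, f(6)=11266, f(7)=-37209, f(8)=122893, f(9)=-405888, f(10)=1340557, f(11)=-4427559, f(12)=14623234, f(13)=-48297261, f(14)=159515017, f(15)=-526842312, f(16)=1740041953, f(17)=-5746968171; answer -5746968171
Part 3: Y2 = -5746968171; c = 15; cross terms: (-31*-37 - 15*-33)=1642, (15*-29 - 18*-37)=231, (18*15 - 26*-29)=1024, (26*38 - 27*15)=583, (27*21 - -22*38)=1403, (-22*-33 - -31*21)=1377; twice the area = |6260| = 6260; area = 3130; answer 3130

3130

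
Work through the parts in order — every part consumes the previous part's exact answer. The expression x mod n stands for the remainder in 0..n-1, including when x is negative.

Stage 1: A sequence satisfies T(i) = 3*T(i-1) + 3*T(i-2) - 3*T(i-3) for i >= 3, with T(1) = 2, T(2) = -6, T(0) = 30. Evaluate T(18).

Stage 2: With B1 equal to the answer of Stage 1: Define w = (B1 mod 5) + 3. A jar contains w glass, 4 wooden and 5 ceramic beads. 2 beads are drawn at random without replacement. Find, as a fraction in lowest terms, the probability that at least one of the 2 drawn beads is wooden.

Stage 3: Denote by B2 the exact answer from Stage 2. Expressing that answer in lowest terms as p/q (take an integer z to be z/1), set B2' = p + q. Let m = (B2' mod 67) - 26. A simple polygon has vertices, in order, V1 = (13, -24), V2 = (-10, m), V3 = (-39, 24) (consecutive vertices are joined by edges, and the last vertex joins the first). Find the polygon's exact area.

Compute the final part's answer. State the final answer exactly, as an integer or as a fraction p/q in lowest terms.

748

Stage 1: T(3) = 3*(-6) + 3*(2) - 3*(30) = -102; iterating: T(3)=-102, T(4)=-330, T(5)=-1278, T(6)=-4518, T(7)=-16398, T(8)=-58914, T(9)=-212382, T(10)=-764694, T(11)=-2754486, T(12)=-9920394, T(13)=-35730558, T(14)=-128689398, T(15)=-463498686, T(16)=-1669372578, T(17)=-6012545598, T(18)=-21655258470; answer -21655258470
Stage 2: B1 = -21655258470; w = 3; total draws C(12,2) = 66; complement C(8,2) = 28; favorable 66 - 28 = 38; P = 19/33; answer 19/33
Stage 3: B2 = 19/33; threaded value p + q = 52; m = 26; cross terms: (13*26 - -10*-24)=98, (-10*24 - -39*26)=774, (-39*-24 - 13*24)=624; twice the area = |1496| = 1496; area = 748; answer 748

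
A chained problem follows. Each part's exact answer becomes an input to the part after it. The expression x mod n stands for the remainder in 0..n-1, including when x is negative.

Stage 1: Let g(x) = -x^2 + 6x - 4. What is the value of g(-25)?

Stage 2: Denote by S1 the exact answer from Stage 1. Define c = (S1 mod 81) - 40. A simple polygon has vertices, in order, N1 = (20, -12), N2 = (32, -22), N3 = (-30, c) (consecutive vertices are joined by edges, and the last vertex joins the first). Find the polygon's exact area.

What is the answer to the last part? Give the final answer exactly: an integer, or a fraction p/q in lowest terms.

Stage 1: -1*(-25)^2 + 6*(-25)^1 - 4 = (-625) + (-150) + (-4) = -779; answer -779
Stage 2: S1 = -779; c = -9; cross terms: (20*-22 - 32*-12)=-56, (32*-9 - -30*-22)=-948, (-30*-12 - 20*-9)=540; twice the area = |-464| = 464; area = 232; answer 232

232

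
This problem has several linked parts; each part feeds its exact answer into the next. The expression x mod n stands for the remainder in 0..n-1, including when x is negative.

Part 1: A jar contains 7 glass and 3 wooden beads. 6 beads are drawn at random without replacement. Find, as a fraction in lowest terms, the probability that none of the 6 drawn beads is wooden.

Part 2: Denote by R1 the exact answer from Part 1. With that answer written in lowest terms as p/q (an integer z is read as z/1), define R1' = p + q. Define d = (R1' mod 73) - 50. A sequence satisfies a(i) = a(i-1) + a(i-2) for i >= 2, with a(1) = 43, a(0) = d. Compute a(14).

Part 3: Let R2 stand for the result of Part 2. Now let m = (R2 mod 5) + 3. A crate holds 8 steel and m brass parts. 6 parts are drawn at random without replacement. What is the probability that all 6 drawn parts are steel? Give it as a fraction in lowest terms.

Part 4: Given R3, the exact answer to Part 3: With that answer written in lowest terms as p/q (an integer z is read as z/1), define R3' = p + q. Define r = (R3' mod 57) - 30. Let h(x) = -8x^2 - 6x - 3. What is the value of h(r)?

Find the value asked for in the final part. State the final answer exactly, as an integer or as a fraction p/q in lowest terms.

Part 1: total draws C(10,6) = 210; favorable C(7,6) = 7; P = 1/30; answer 1/30
Part 2: R1 = 1/30; threaded value p + q = 31; d = -19; a(2) = 1*(43) + 1*(-19) = 24; iterating: a(2)=24, a(3)=67, a(4)=91, a(5)=158, a(6)=249, a(7)=407, a(8)=656, a(9)=1063, a(10)=1719, a(11)=2782, a(12)=4501, a(13)=7283, a(14)=11784; answer 11784
Part 3: R2 = 11784; m = 7; total draws C(15,6) = 5005; favorable C(8,6) = 28; P = 4/715; answer 4/715
Part 4: R3 = 4/715; threaded value p + q = 719; r = 5; -8*(5)^2 - 6*(5)^1 - 3 = (-200) + (-30) + (-3) = -233; answer -233

-233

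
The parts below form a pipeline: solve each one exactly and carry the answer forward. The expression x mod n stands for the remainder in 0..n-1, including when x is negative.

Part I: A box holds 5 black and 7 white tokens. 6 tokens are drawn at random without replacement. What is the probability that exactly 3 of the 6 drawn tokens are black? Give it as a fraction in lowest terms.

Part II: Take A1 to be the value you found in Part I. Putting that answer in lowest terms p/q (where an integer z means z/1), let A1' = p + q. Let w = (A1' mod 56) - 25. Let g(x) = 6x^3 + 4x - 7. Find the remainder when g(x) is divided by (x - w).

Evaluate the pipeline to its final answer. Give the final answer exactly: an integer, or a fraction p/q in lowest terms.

6033

Part I: total draws C(12,6) = 924; favorable C(5,3)*C(7,3) = 350; P = 25/66; answer 25/66
Part II: A1 = 25/66; threaded value p + q = 91; w = 10; remainder = value at the root: 6*(10)^3 + 4*(10)^1 - 7 = (6000) + (40) + (-7) = 6033; answer 6033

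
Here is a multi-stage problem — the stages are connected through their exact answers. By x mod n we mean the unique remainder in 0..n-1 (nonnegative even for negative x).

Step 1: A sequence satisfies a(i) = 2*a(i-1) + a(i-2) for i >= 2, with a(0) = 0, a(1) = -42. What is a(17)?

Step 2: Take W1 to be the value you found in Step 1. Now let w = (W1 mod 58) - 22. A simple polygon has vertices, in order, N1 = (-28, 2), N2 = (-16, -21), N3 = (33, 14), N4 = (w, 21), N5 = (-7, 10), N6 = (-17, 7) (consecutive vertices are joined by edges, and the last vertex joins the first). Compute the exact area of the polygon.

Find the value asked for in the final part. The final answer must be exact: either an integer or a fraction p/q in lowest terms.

1106

Step 1: a(2) = 2*(-42) + 1*(0) = -84; iterating: a(2)=-84, a(3)=-210, a(4)=-504, a(5)=-1218, a(6)=-2940, a(7)=-7098, a(8)=-17136, a(9)=-41370, a(10)=-99876, a(11)=-241122, a(12)=-582120, a(13)=-1405362, a(14)=-3392844, a(15)=-8191050, a(16)=-19774944, a(17)=-47740938; answer -47740938
Step 2: W1 = -47740938; w = 0; cross terms: (-28*-21 - -16*2)=620, (-16*14 - 33*-21)=469, (33*21 - 0*14)=693, (0*10 - -7*21)=147, (-7*7 - -17*10)=121, (-17*2 - -28*7)=162; twice the area = |2212| = 2212; area = 1106; answer 1106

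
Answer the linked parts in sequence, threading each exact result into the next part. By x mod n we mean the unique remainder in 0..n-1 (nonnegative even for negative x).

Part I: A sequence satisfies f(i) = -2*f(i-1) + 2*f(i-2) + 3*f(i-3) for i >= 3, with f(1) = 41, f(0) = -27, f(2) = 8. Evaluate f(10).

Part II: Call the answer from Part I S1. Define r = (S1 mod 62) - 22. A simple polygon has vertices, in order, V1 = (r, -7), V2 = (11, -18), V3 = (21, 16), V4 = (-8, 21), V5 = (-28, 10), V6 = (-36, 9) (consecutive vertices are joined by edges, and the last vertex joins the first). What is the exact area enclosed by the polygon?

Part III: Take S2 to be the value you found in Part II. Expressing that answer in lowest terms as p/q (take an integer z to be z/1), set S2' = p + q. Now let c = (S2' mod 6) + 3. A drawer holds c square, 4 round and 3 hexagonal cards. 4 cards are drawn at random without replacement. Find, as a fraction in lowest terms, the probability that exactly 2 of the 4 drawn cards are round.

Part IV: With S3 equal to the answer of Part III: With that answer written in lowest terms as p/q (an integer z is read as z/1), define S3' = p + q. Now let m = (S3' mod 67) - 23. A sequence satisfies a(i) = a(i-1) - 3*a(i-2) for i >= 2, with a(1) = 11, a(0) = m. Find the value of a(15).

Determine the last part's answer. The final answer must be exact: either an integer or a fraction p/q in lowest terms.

127667

Part I: f(3) = -2*(8) + 2*(41) + 3*(-27) = -15; iterating: f(3)=-15, f(4)=169, f(5)=-344, f(6)=981, f(7)=-2143, f(8)=5216, f(9)=-11775, f(10)=27553; answer 27553
Part II: S1 = 27553; r = 3; cross terms: (3*-18 - 11*-7)=23, (11*16 - 21*-18)=554, (21*21 - -8*16)=569, (-8*10 - -28*21)=508, (-28*9 - -36*10)=108, (-36*-7 - 3*9)=225; twice the area = |1987| = 1987; area = 1987/2; answer 1987/2
Part III: S2 = 1987/2; threaded value p + q = 1989; c = 6; total draws C(13,4) = 715; favorable C(4,2)*C(9,2) = 216; P = 216/715; answer 216/715
Part IV: S3 = 216/715; threaded value p + q = 931; m = 37; a(2) = 1*(11) - 3*(37) = -100; iterating: a(2)=-100, a(3)=-133, a(4)=167, a(5)=566, a(6)=65, a(7)=-1633, a(8)=-1828, a(9)=3071, a(10)=8555, a(11)=-658, a(12)=-26323, a(13)=-24349, a(14)=54620, a(15)=127667; answer 127667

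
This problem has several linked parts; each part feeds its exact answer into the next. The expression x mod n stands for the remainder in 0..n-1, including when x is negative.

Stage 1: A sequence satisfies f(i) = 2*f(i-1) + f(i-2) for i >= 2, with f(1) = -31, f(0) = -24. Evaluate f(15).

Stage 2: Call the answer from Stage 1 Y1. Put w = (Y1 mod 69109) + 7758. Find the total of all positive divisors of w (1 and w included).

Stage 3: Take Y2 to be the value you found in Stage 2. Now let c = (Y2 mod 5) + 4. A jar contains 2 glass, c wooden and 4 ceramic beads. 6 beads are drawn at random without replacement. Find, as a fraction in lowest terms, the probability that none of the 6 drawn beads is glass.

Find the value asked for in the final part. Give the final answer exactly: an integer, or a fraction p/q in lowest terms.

Stage 1: f(2) = 2*(-31) + 1*(-24) = -86; iterating: f(2)=-86, f(3)=-203, f(4)=-492, f(5)=-1187, f(6)=-2866, f(7)=-6919, f(8)=-16704, f(9)=-40327, f(10)=-97358, f(11)=-235043, f(12)=-567444, f(13)=-1369931, f(14)=-3307306, f(15)=-7984543; answer -7984543
Stage 2: Y1 = -7984543; w = 39859; 39859 = 23 * 1733; sigma = (1 + 23) * (1 + 1733) = 24 * 1734 = 41616; answer 41616
Stage 3: Y2 = 41616; c = 5; total draws C(11,6) = 462; favorable C(9,6) = 84; P = 2/11; answer 2/11

2/11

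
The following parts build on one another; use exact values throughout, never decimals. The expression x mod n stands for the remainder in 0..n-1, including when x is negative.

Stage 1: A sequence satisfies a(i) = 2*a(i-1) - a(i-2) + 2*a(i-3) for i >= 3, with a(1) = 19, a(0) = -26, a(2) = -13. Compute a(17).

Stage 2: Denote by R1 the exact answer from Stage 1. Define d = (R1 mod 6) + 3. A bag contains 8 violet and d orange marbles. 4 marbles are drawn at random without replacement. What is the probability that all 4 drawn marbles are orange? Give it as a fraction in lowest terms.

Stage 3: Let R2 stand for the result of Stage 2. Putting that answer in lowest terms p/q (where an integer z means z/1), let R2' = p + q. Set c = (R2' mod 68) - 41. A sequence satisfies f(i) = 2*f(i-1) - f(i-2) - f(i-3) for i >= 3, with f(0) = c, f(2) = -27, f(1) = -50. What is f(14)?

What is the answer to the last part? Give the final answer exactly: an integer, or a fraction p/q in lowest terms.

Stage 1: a(3) = 2*(-13) - 1*(19) + 2*(-26) = -97; iterating: a(3)=-97, a(4)=-143, a(5)=-215, a(6)=-481, a(7)=-1033, a(8)=-2015, a(9)=-3959, a(10)=-7969, a(11)=-16009, a(12)=-31967, a(13)=-63863, a(14)=-127777, a(15)=-255625, a(16)=-511199, a(17)=-1022327; answer -1022327
Stage 2: R1 = -1022327; d = 4; total draws C(12,4) = 495; favorable C(4,4) = 1; P = 1/495; answer 1/495
Stage 3: R2 = 1/495; threaded value p + q = 496; c = -21; f(3) = 2*(-27) - 1*(-50) - 1*(-21) = 17; iterating: f(3)=17, f(4)=111, f(5)=232, f(6)=336, f(7)=329, f(8)=90, f(9)=-485, f(10)=-1389, f(11)=-2383, f(12)=-2892, f(13)=-2012, f(14)=1251; answer 1251

1251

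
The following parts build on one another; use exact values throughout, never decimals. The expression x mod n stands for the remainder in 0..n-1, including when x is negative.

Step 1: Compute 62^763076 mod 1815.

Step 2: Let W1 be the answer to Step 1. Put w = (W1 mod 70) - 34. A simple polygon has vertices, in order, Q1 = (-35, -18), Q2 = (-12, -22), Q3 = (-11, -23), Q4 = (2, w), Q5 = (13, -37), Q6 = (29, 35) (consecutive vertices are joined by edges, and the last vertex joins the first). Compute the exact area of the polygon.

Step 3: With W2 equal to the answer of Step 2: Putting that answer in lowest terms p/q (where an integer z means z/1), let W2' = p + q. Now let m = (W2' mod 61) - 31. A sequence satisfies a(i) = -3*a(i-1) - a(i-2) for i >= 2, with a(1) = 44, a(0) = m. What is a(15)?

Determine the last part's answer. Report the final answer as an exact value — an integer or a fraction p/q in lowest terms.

44872846

Step 1: squarings mod 1815: 62^1=62, 62^2=214, 62^4=421, 62^8=1186, 62^16=1786, 62^32=841, 62^64=1246, 62^128=691, 62^256=136, 62^512=346, 62^1024=1741, 62^2048=31, 62^4096=961, 62^8192=1501, 62^16384=586, 62^32768=361, 62^65536=1456, 62^131072=16, 62^262144=256, 62^524288=196; 62^763076 = 62^4 * 62^64 * 62^128 * 62^1024 * 62^8192 * 62^32768 * 62^65536 * 62^131072 * 62^524288 = 796 (mod 1815); answer 796
Step 2: W1 = 796; w = -8; cross terms: (-35*-22 - -12*-18)=554, (-12*-23 - -11*-22)=34, (-11*-8 - 2*-23)=134, (2*-37 - 13*-8)=30, (13*35 - 29*-37)=1528, (29*-18 - -35*35)=703; twice the area = |2983| = 2983; area = 2983/2; answer 2983/2
Step 3: W2 = 2983/2; threaded value p + q = 2985; m = 26; a(2) = -3*(44) - 1*(26) = -158; iterating: a(2)=-158, a(3)=430, a(4)=-1132, a(5)=2966, a(6)=-7766, a(7)=20332, a(8)=-53230, a(9)=139358, a(10)=-364844, a(11)=955174, a(12)=-2500678, a(13)=6546860, a(14)=-17139902, a(15)=44872846; answer 44872846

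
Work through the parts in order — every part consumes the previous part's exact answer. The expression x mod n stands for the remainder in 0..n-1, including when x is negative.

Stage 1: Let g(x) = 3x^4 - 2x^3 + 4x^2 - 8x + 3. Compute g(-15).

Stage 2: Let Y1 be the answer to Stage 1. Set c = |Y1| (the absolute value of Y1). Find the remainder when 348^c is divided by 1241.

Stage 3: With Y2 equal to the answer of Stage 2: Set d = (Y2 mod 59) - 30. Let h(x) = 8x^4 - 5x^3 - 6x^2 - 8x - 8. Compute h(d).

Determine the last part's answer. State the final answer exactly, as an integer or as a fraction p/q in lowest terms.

5775371

Stage 1: 3*(-15)^4 - 2*(-15)^3 + 4*(-15)^2 - 8*(-15)^1 + 3 = (151875) + (6750) + (900) + (120) + (3) = 159648; answer 159648
Stage 2: Y1 = 159648; c = 159648; squarings mod 1241: 348^1=348, 348^2=727, 348^4=1104, 348^8=154, 348^16=137, 348^32=154, 348^64=137, 348^128=154, 348^256=137, 348^512=154, 348^1024=137, 348^2048=154, 348^4096=137, 348^8192=154, 348^16384=137, 348^32768=154, 348^65536=137, 348^131072=154; 348^159648 = 348^32 * 348^128 * 348^256 * 348^512 * 348^1024 * 348^2048 * 348^8192 * 348^16384 * 348^131072 = 1 (mod 1241); answer 1
Stage 3: Y2 = 1; d = -29; 8*(-29)^4 - 5*(-29)^3 - 6*(-29)^2 - 8*(-29)^1 - 8 = (5658248) + (121945) + (-5046) + (232) + (-8) = 5775371; answer 5775371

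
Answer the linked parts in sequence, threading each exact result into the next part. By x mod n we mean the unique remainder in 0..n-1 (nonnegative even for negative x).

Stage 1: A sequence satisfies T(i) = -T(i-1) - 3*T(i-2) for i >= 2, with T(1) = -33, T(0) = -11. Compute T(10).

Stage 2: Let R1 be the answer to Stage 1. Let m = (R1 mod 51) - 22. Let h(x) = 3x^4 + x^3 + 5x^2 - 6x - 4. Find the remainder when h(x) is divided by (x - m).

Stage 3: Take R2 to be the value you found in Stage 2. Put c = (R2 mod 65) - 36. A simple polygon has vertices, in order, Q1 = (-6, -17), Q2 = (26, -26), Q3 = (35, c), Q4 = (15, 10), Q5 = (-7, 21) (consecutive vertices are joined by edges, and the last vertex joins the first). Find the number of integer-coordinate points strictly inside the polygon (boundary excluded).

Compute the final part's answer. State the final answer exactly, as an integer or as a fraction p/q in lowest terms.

1232

Stage 1: T(2) = -1*(-33) - 3*(-11) = 66; iterating: T(2)=66, T(3)=33, T(4)=-231, T(5)=132, T(6)=561, T(7)=-957, T(8)=-726, T(9)=3597, T(10)=-1419; answer -1419
Stage 2: R1 = -1419; m = -13; remainder = value at the root: 3*(-13)^4 + 1*(-13)^3 + 5*(-13)^2 - 6*(-13)^1 - 4 = (85683) + (-2197) + (845) + (78) + (-4) = 84405; answer 84405
Stage 3: R2 = 84405; c = -1; cross terms: (-6*-26 - 26*-17)=598, (26*-1 - 35*-26)=884, (35*10 - 15*-1)=365, (15*21 - -7*10)=385, (-7*-17 - -6*21)=245; twice the area = |2477| = 2477; area = 2477/2; boundary points = 1 + 1 + 1 + 11 + 1 = 15; strictly interior points = area - boundary/2 + 1 = 1232; answer 1232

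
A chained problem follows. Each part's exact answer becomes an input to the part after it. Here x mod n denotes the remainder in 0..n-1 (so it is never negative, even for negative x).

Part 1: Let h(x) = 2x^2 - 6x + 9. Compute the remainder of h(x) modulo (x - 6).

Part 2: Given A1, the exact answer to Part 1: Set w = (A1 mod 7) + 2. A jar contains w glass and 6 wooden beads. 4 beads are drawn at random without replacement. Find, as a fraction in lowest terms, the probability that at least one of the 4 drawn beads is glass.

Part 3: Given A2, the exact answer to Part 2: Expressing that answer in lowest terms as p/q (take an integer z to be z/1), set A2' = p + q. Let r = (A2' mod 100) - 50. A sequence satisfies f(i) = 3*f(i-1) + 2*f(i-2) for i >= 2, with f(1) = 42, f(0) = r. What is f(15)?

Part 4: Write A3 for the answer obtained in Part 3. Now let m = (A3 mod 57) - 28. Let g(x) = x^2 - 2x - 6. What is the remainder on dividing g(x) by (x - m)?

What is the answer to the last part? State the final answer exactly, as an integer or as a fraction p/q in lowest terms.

162

Part 1: remainder = value at the root: 2*(6)^2 - 6*(6)^1 + 9 = (72) + (-36) + (9) = 45; answer 45
Part 2: A1 = 45; w = 5; total draws C(11,4) = 330; complement C(6,4) = 15; favorable 330 - 15 = 315; P = 21/22; answer 21/22
Part 3: A2 = 21/22; threaded value p + q = 43; r = -7; f(2) = 3*(42) + 2*(-7) = 112; iterating: f(2)=112, f(3)=420, f(4)=1484, f(5)=5292, f(6)=18844, f(7)=67116, f(8)=239036, f(9)=851340, f(10)=3032092, f(11)=10798956, f(12)=38461052, f(13)=136981068, f(14)=487865308, f(15)=1737558060; answer 1737558060
Part 4: A3 = 1737558060; m = 14; remainder = value at the root: 1*(14)^2 - 2*(14)^1 - 6 = (196) + (-28) + (-6) = 162; answer 162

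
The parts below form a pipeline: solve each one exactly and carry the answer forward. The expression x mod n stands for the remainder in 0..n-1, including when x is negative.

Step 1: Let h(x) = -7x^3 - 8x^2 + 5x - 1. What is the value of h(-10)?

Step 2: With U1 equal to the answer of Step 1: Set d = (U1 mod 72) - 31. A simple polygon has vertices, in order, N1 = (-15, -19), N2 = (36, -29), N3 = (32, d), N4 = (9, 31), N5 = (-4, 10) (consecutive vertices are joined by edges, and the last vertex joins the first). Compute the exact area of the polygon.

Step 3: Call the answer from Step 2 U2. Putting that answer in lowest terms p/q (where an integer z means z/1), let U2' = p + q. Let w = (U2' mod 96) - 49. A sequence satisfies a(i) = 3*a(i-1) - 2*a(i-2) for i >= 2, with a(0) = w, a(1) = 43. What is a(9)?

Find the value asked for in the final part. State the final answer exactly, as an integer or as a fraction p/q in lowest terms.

12793

Step 1: -7*(-10)^3 - 8*(-10)^2 + 5*(-10)^1 - 1 = (7000) + (-800) + (-50) + (-1) = 6149; answer 6149
Step 2: U1 = 6149; d = -2; cross terms: (-15*-29 - 36*-19)=1119, (36*-2 - 32*-29)=856, (32*31 - 9*-2)=1010, (9*10 - -4*31)=214, (-4*-19 - -15*10)=226; twice the area = |3425| = 3425; area = 3425/2; answer 3425/2
Step 3: U2 = 3425/2; threaded value p + q = 3427; w = 18; a(2) = 3*(43) - 2*(18) = 93; iterating: a(2)=93, a(3)=193, a(4)=393, a(5)=793, a(6)=1593, a(7)=3193, a(8)=6393, a(9)=12793; answer 12793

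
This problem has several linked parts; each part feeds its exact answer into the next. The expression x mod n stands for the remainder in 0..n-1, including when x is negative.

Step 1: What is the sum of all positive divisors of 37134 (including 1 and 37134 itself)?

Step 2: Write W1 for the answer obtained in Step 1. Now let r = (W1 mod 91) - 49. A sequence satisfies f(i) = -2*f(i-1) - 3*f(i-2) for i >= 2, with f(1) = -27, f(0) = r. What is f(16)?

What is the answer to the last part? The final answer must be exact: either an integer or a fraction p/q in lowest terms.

Step 1: 37134 = 2 * 3^2 * 2063; sigma = (1 + 2) * (1 + 3 + 9) * (1 + 2063) = 3 * 13 * 2064 = 80496; answer 80496
Step 2: W1 = 80496; r = 3; f(2) = -2*(-27) - 3*(3) = 45; iterating: f(2)=45, f(3)=-9, f(4)=-117, f(5)=261, f(6)=-171, f(7)=-441, f(8)=1395, f(9)=-1467, f(10)=-1251, f(11)=6903, f(12)=-10053, f(13)=-603, f(14)=31365, f(15)=-60921, f(16)=27747; answer 27747

27747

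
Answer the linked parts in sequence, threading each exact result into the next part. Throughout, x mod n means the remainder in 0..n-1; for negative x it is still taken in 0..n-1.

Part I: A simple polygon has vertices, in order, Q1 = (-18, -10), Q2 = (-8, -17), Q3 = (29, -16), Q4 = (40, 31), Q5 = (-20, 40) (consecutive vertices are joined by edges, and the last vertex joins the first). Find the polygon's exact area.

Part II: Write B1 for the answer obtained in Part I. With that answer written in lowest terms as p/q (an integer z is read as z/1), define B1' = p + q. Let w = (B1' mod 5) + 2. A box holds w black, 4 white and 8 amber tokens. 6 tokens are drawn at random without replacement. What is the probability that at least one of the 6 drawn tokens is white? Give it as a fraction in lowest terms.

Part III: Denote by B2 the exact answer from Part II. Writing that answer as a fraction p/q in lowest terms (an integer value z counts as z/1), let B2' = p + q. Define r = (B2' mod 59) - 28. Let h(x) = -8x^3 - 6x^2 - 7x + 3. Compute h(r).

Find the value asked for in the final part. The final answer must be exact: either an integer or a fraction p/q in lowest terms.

71592

Part I: cross terms: (-18*-17 - -8*-10)=226, (-8*-16 - 29*-17)=621, (29*31 - 40*-16)=1539, (40*40 - -20*31)=2220, (-20*-10 - -18*40)=920; twice the area = |5526| = 5526; area = 2763; answer 2763
Part II: B1 = 2763; threaded value p + q = 2764; w = 6; total draws C(18,6) = 18564; complement C(14,6) = 3003; favorable 18564 - 3003 = 15561; P = 57/68; answer 57/68
Part III: B2 = 57/68; threaded value p + q = 125; r = -21; -8*(-21)^3 - 6*(-21)^2 - 7*(-21)^1 + 3 = (74088) + (-2646) + (147) + (3) = 71592; answer 71592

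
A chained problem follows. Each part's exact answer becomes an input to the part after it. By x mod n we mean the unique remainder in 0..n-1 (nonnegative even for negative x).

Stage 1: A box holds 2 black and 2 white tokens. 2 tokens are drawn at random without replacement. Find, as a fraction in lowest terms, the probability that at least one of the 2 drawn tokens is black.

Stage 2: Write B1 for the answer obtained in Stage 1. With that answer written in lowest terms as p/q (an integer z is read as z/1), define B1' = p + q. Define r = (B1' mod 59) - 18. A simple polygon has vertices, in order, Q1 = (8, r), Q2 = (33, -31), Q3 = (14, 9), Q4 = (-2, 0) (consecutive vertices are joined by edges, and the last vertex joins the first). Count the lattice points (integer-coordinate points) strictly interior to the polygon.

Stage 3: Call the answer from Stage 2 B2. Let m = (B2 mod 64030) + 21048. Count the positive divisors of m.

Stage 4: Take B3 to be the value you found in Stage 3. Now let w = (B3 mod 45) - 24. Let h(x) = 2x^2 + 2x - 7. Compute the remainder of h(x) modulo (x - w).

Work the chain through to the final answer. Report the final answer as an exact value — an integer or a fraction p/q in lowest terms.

17

Stage 1: total draws C(4,2) = 6; complement C(2,2) = 1; favorable 6 - 1 = 5; P = 5/6; answer 5/6
Stage 2: B1 = 5/6; threaded value p + q = 11; r = -7; cross terms: (8*-31 - 33*-7)=-17, (33*9 - 14*-31)=731, (14*0 - -2*9)=18, (-2*-7 - 8*0)=14; twice the area = |746| = 746; area = 373; boundary points = 1 + 1 + 1 + 1 = 4; strictly interior points = area - boundary/2 + 1 = 372; answer 372
Stage 3: B2 = 372; m = 21420; 21420 = 2^2 * 3^2 * 5 * 7 * 17; number of divisors = (2+1) * (2+1) * (1+1) * (1+1) * (1+1) = 72; answer 72
Stage 4: B3 = 72; w = 3; remainder = value at the root: 2*(3)^2 + 2*(3)^1 - 7 = (18) + (6) + (-7) = 17; answer 17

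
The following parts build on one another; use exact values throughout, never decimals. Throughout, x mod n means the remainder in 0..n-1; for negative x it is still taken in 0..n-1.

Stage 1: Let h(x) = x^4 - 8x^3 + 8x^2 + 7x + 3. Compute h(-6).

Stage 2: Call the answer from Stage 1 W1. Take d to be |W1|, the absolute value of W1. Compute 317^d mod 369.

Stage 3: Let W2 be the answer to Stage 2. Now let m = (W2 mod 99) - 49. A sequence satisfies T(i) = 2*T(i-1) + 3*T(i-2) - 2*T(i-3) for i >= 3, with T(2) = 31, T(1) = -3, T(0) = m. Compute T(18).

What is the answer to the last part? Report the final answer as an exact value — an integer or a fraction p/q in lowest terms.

1622035

Stage 1: 1*(-6)^4 - 8*(-6)^3 + 8*(-6)^2 + 7*(-6)^1 + 3 = (1296) + (1728) + (288) + (-42) + (3) = 3273; answer 3273
Stage 2: W1 = 3273; d = 3273; squarings mod 369: 317^1=317, 317^2=121, 317^4=250, 317^8=139, 317^16=133, 317^32=346, 317^64=160, 317^128=139, 317^256=133, 317^512=346, 317^1024=160, 317^2048=139; 317^3273 = 317^1 * 317^8 * 317^64 * 317^128 * 317^1024 * 317^2048 = 89 (mod 369); answer 89
Stage 3: W2 = 89; m = 40; T(3) = 2*(31) + 3*(-3) - 2*(40) = -27; iterating: T(3)=-27, T(4)=45, T(5)=-53, T(6)=83, T(7)=-83, T(8)=189, T(9)=-37, T(10)=659, T(11)=829, T(12)=3709, T(13)=8587, T(14)=26643, T(15)=71629, T(16)=206013, T(17)=573627, T(18)=1622035; answer 1622035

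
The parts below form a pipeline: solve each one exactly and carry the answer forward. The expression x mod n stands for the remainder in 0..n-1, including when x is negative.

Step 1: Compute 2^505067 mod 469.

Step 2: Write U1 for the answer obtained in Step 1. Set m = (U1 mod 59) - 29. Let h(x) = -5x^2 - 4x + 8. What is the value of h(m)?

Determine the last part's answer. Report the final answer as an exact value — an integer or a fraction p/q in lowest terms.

Step 1: squarings mod 469: 2^1=2, 2^2=4, 2^4=16, 2^8=256, 2^16=345, 2^32=368, 2^64=352, 2^128=88, 2^256=240, 2^512=382, 2^1024=65, 2^2048=4, 2^4096=16, 2^8192=256, 2^16384=345, 2^32768=368, 2^65536=352, 2^131072=88, 2^262144=240; 2^505067 = 2^1 * 2^2 * 2^8 * 2^32 * 2^64 * 2^128 * 2^1024 * 2^4096 * 2^8192 * 2^32768 * 2^65536 * 2^131072 * 2^262144 = 130 (mod 469); answer 130
Step 2: U1 = 130; m = -17; -5*(-17)^2 - 4*(-17)^1 + 8 = (-1445) + (68) + (8) = -1369; answer -1369

-1369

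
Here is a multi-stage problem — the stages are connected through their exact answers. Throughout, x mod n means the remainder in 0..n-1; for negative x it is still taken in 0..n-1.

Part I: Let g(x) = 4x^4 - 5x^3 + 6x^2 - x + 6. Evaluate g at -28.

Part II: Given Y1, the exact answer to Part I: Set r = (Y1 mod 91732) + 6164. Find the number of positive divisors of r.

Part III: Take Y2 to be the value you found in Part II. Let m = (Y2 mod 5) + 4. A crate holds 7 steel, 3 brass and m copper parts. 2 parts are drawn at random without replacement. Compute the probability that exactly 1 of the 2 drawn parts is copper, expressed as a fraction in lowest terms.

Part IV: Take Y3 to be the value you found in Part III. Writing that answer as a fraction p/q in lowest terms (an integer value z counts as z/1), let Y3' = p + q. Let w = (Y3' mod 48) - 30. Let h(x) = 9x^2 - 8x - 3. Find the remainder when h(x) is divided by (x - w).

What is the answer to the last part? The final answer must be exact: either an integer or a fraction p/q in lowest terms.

Part I: 4*(-28)^4 - 5*(-28)^3 + 6*(-28)^2 - 1*(-28)^1 + 6 = (2458624) + (109760) + (4704) + (28) + (6) = 2573122; answer 2573122
Part II: Y1 = 2573122; r = 10790; 10790 = 2 * 5 * 13 * 83; number of divisors = (1+1) * (1+1) * (1+1) * (1+1) = 16; answer 16
Part III: Y2 = 16; m = 5; total draws C(15,2) = 105; favorable C(5,1)*C(10,1) = 50; P = 10/21; answer 10/21
Part IV: Y3 = 10/21; threaded value p + q = 31; w = 1; remainder = value at the root: 9*(1)^2 - 8*(1)^1 - 3 = (9) + (-8) + (-3) = -2; answer -2

-2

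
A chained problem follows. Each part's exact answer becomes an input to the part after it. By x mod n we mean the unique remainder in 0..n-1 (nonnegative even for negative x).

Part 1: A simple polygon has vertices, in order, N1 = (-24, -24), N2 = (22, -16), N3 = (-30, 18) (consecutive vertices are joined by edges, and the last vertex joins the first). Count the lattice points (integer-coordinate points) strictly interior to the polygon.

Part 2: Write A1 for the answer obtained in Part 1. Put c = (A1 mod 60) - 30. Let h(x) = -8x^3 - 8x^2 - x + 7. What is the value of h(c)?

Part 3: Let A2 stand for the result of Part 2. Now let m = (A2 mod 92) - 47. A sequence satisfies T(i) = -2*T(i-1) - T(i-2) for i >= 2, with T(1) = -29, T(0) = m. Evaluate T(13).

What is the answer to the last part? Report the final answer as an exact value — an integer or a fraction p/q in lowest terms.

-617

Part 1: cross terms: (-24*-16 - 22*-24)=912, (22*18 - -30*-16)=-84, (-30*-24 - -24*18)=1152; twice the area = |1980| = 1980; area = 990; boundary points = 2 + 2 + 6 = 10; strictly interior points = area - boundary/2 + 1 = 986; answer 986
Part 2: A1 = 986; c = -4; -8*(-4)^3 - 8*(-4)^2 - 1*(-4)^1 + 7 = (512) + (-128) + (4) + (7) = 395; answer 395
Part 3: A2 = 395; m = -20; T(2) = -2*(-29) - 1*(-20) = 78; iterating: T(2)=78, T(3)=-127, T(4)=176, T(5)=-225, T(6)=274, T(7)=-323, T(8)=372, T(9)=-421, T(10)=470, T(11)=-519, T(12)=568, T(13)=-617; answer -617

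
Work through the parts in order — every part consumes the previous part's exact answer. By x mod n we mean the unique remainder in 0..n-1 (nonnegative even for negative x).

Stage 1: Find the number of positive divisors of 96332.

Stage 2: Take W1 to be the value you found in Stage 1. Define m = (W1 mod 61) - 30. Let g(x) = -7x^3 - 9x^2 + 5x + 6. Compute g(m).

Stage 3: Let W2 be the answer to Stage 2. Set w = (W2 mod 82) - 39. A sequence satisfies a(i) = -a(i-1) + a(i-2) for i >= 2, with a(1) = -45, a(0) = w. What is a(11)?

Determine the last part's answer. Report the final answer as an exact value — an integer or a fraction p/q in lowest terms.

Stage 1: 96332 = 2^2 * 24083; number of divisors = (2+1) * (1+1) = 6; answer 6
Stage 2: W1 = 6; m = -24; -7*(-24)^3 - 9*(-24)^2 + 5*(-24)^1 + 6 = (96768) + (-5184) + (-120) + (6) = 91470; answer 91470
Stage 3: W2 = 91470; w = 1; a(2) = -1*(-45) + 1*(1) = 46; iterating: a(2)=46, a(3)=-91, a(4)=137, a(5)=-228, a(6)=365, a(7)=-593, a(8)=958, a(9)=-1551, a(10)=2509, a(11)=-4060; answer -4060

-4060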